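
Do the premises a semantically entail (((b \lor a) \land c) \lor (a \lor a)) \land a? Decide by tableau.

Initial set: {a; \lnot ((((b \lor a) \land c) \lor (a \lor a)) \land a)}.
\lnot ((((b \lor a) \land c) \lor (a \lor a)) \land a): β-rule — branch into \lnot (((b \lor a) \land c) \lor (a \lor a))  //  \lnot a.
  branch 1 (add \lnot (((b \lor a) \land c) \lor (a \lor a))):
    \lnot (((b \lor a) \land c) \lor (a \lor a)): α-rule — add \lnot ((b \lor a) \land c), \lnot (a \lor a).
    \lnot (a \lor a): α-rule — add \lnot a, \lnot a.
    × closes — contains both a and \lnot a.
  branch 2 (add \lnot a):
    × closes — contains both a and \lnot a.
All 2 branches close.
Every branch closed, so the premises entail the conclusion.

Yes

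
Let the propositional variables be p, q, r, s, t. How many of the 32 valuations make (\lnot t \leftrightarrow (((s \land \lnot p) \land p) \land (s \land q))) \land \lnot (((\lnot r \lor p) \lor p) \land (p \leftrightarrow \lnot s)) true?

Initial set: {((\lnot t \leftrightarrow (((s \land \lnot p) \land p) \land (s \land q))) \land \lnot (((\lnot r \lor p) \lor p) \land (p \leftrightarrow \lnot s)))}.
((\lnot t \leftrightarrow (((s \land \lnot p) \land p) \land (s \land q))) \land \lnot (((\lnot r \lor p) \lor p) \land (p \leftrightarrow \lnot s))): α-rule — add (\lnot t \leftrightarrow (((s \land \lnot p) \land p) \land (s \land q))), \lnot (((\lnot r \lor p) \lor p) \land (p \leftrightarrow \lnot s)).
(\lnot t \leftrightarrow (((s \land \lnot p) \land p) \land (s \land q))): β-rule — branch into \lnot t, (((s \land \lnot p) \land p) \land (s \land q))  //  \lnot \lnot t, \lnot (((s \land \lnot p) \land p) \land (s \land q)).
  branch 1 (add \lnot t, (((s \land \lnot p) \land p) \land (s \land q))):
    (((s \land \lnot p) \land p) \land (s \land q)): α-rule — add ((s \land \lnot p) \land p), (s \land q).
    ((s \land \lnot p) \land p): α-rule — add (s \land \lnot p), p.
    (s \land q): α-rule — add s, q.
    (s \land \lnot p): α-rule — add s, \lnot p.
    × closes — contains both p and \lnot p.
  branch 2 (add \lnot \lnot t, \lnot (((s \land \lnot p) \land p) \land (s \land q))):
    \lnot (((\lnot r \lor p) \lor p) \land (p \leftrightarrow \lnot s)): β-rule — branch into \lnot ((\lnot r \lor p) \lor p)  //  \lnot (p \leftrightarrow \lnot s).
      branch 2.1 (add \lnot ((\lnot r \lor p) \lor p)):
        \lnot ((\lnot r \lor p) \lor p): α-rule — add \lnot (\lnot r \lor p), \lnot p.
        \lnot (\lnot r \lor p): α-rule — add \lnot \lnot r, \lnot p.
        \lnot (((s \land \lnot p) \land p) \land (s \land q)): β-rule — branch into \lnot ((s \land \lnot p) \land p)  //  \lnot (s \land q).
          branch 2.1.1 (add \lnot ((s \land \lnot p) \land p)):
            \lnot ((s \land \lnot p) \land p): β-rule — branch into \lnot (s \land \lnot p)  //  \lnot p.
              branch 2.1.1.1 (add \lnot (s \land \lnot p)):
                \lnot (s \land \lnot p): β-rule — branch into \lnot s  //  \lnot \lnot p.
                  branch 2.1.1.1.1 (add \lnot s):
                    ○ open, literals {p=F, r=T, s=F, t=T}.
                  branch 2.1.1.1.2 (add \lnot \lnot p):
                    × closes — contains both p and \lnot p.
              branch 2.1.1.2 (add \lnot p):
                ○ open, literals {p=F, r=T, t=T}.
          branch 2.1.2 (add \lnot (s \land q)):
            \lnot (s \land q): β-rule — branch into \lnot s  //  \lnot q.
              branch 2.1.2.1 (add \lnot s):
                ○ open, literals {p=F, r=T, s=F, t=T}.
              branch 2.1.2.2 (add \lnot q):
                ○ open, literals {p=F, q=F, r=T, t=T}.
      branch 2.2 (add \lnot (p \leftrightarrow \lnot s)):
        \lnot (((s \land \lnot p) \land p) \land (s \land q)): β-rule — branch into \lnot ((s \land \lnot p) \land p)  //  \lnot (s \land q).
          branch 2.2.1 (add \lnot ((s \land \lnot p) \land p)):
            \lnot (p \leftrightarrow \lnot s): β-rule — branch into p, \lnot \lnot s  //  \lnot p, \lnot s.
              branch 2.2.1.1 (add p, \lnot \lnot s):
                \lnot ((s \land \lnot p) \land p): β-rule — branch into \lnot (s \land \lnot p)  //  \lnot p.
                  branch 2.2.1.1.1 (add \lnot (s \land \lnot p)):
                    \lnot (s \land \lnot p): β-rule — branch into \lnot s  //  \lnot \lnot p.
                      branch 2.2.1.1.1.1 (add \lnot s):
                        × closes — contains both s and \lnot s.
                      branch 2.2.1.1.1.2 (add \lnot \lnot p):
                        ○ open, literals {p=T, s=T, t=T}.
                  branch 2.2.1.1.2 (add \lnot p):
                    × closes — contains both p and \lnot p.
              branch 2.2.1.2 (add \lnot p, \lnot s):
                \lnot ((s \land \lnot p) \land p): β-rule — branch into \lnot (s \land \lnot p)  //  \lnot p.
                  branch 2.2.1.2.1 (add \lnot (s \land \lnot p)):
                    \lnot (s \land \lnot p): β-rule — branch into \lnot s  //  \lnot \lnot p.
                      branch 2.2.1.2.1.1 (add \lnot s):
                        ○ open, literals {p=F, s=F, t=T}.
                      branch 2.2.1.2.1.2 (add \lnot \lnot p):
                        × closes — contains both p and \lnot p.
                  branch 2.2.1.2.2 (add \lnot p):
                    ○ open, literals {p=F, s=F, t=T}.
          branch 2.2.2 (add \lnot (s \land q)):
            \lnot (p \leftrightarrow \lnot s): β-rule — branch into p, \lnot \lnot s  //  \lnot p, \lnot s.
              branch 2.2.2.1 (add p, \lnot \lnot s):
                \lnot (s \land q): β-rule — branch into \lnot s  //  \lnot q.
                  branch 2.2.2.1.1 (add \lnot s):
                    × closes — contains both s and \lnot s.
                  branch 2.2.2.1.2 (add \lnot q):
                    ○ open, literals {p=T, q=F, s=T, t=T}.
              branch 2.2.2.2 (add \lnot p, \lnot s):
                \lnot (s \land q): β-rule — branch into \lnot s  //  \lnot q.
                  branch 2.2.2.2.1 (add \lnot s):
                    ○ open, literals {p=F, s=F, t=T}.
                  branch 2.2.2.2.2 (add \lnot q):
                    ○ open, literals {p=F, q=F, s=F, t=T}.
6 branches closed, 10 open.
Each open branch fixes some atoms; the unmentioned ones are free. Counting distinct full assignments: branch {p=F, r=T, s=F, t=T} (q) contributes 2 new; branch {p=F, r=T, t=T} (q, s) contributes 2 new; branch {p=F, r=T, s=F, t=T} (q) contributes 0 new; branch {p=F, q=F, r=T, t=T} (s) contributes 0 new; branch {p=T, s=T, t=T} (q, r) contributes 4 new; branch {p=F, s=F, t=T} (q, r) contributes 2 new; branch {p=F, s=F, t=T} (q, r) contributes 0 new; branch {p=T, q=F, s=T, t=T} (r) contributes 0 new; branch {p=F, s=F, t=T} (q, r) contributes 0 new; branch {p=F, q=F, s=F, t=T} (r) contributes 0 new. Total: 10.

10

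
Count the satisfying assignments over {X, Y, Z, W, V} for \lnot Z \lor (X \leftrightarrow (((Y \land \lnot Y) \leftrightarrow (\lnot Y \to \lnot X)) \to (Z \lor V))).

Initial set: {(\lnot Z \lor (X \leftrightarrow (((Y \land \lnot Y) \leftrightarrow (\lnot Y \to \lnot X)) \to (Z \lor V))))}.
(\lnot Z \lor (X \leftrightarrow (((Y \land \lnot Y) \leftrightarrow (\lnot Y \to \lnot X)) \to (Z \lor V)))): β-rule — branch into \lnot Z  //  (X \leftrightarrow (((Y \land \lnot Y) \leftrightarrow (\lnot Y \to \lnot X)) \to (Z \lor V))).
  branch 1 (add \lnot Z):
    ○ open, literals {Z=F}.
  branch 2 (add (X \leftrightarrow (((Y \land \lnot Y) \leftrightarrow (\lnot Y \to \lnot X)) \to (Z \lor V)))):
    (X \leftrightarrow (((Y \land \lnot Y) \leftrightarrow (\lnot Y \to \lnot X)) \to (Z \lor V))): β-rule — branch into X, (((Y \land \lnot Y) \leftrightarrow (\lnot Y \to \lnot X)) \to (Z \lor V))  //  \lnot X, \lnot (((Y \land \lnot Y) \leftrightarrow (\lnot Y \to \lnot X)) \to (Z \lor V)).
      branch 2.1 (add X, (((Y \land \lnot Y) \leftrightarrow (\lnot Y \to \lnot X)) \to (Z \lor V))):
        (((Y \land \lnot Y) \leftrightarrow (\lnot Y \to \lnot X)) \to (Z \lor V)): β-rule — branch into \lnot ((Y \land \lnot Y) \leftrightarrow (\lnot Y \to \lnot X))  //  (Z \lor V).
          branch 2.1.1 (add \lnot ((Y \land \lnot Y) \leftrightarrow (\lnot Y \to \lnot X))):
            \lnot ((Y \land \lnot Y) \leftrightarrow (\lnot Y \to \lnot X)): β-rule — branch into (Y \land \lnot Y), \lnot (\lnot Y \to \lnot X)  //  \lnot (Y \land \lnot Y), (\lnot Y \to \lnot X).
              branch 2.1.1.1 (add (Y \land \lnot Y), \lnot (\lnot Y \to \lnot X)):
                (Y \land \lnot Y): α-rule — add Y, \lnot Y.
                × closes — contains both Y and \lnot Y.
              branch 2.1.1.2 (add \lnot (Y \land \lnot Y), (\lnot Y \to \lnot X)):
                \lnot (Y \land \lnot Y): β-rule — branch into \lnot Y  //  \lnot \lnot Y.
                  branch 2.1.1.2.1 (add \lnot Y):
                    (\lnot Y \to \lnot X): β-rule — branch into \lnot \lnot Y  //  \lnot X.
                      branch 2.1.1.2.1.1 (add \lnot \lnot Y):
                        × closes — contains both Y and \lnot Y.
                      branch 2.1.1.2.1.2 (add \lnot X):
                        × closes — contains both X and \lnot X.
                  branch 2.1.1.2.2 (add \lnot \lnot Y):
                    (\lnot Y \to \lnot X): β-rule — branch into \lnot \lnot Y  //  \lnot X.
                      branch 2.1.1.2.2.1 (add \lnot \lnot Y):
                        ○ open, literals {X=T, Y=T}.
                      branch 2.1.1.2.2.2 (add \lnot X):
                        × closes — contains both X and \lnot X.
          branch 2.1.2 (add (Z \lor V)):
            (Z \lor V): β-rule — branch into Z  //  V.
              branch 2.1.2.1 (add Z):
                ○ open, literals {X=T, Z=T}.
              branch 2.1.2.2 (add V):
                ○ open, literals {V=T, X=T}.
      branch 2.2 (add \lnot X, \lnot (((Y \land \lnot Y) \leftrightarrow (\lnot Y \to \lnot X)) \to (Z \lor V))):
        \lnot (((Y \land \lnot Y) \leftrightarrow (\lnot Y \to \lnot X)) \to (Z \lor V)): α-rule — add ((Y \land \lnot Y) \leftrightarrow (\lnot Y \to \lnot X)), \lnot (Z \lor V).
        \lnot (Z \lor V): α-rule — add \lnot Z, \lnot V.
        ((Y \land \lnot Y) \leftrightarrow (\lnot Y \to \lnot X)): β-rule — branch into (Y \land \lnot Y), (\lnot Y \to \lnot X)  //  \lnot (Y \land \lnot Y), \lnot (\lnot Y \to \lnot X).
          branch 2.2.1 (add (Y \land \lnot Y), (\lnot Y \to \lnot X)):
            (Y \land \lnot Y): α-rule — add Y, \lnot Y.
            × closes — contains both Y and \lnot Y.
          branch 2.2.2 (add \lnot (Y \land \lnot Y), \lnot (\lnot Y \to \lnot X)):
            \lnot (\lnot Y \to \lnot X): α-rule — add \lnot Y, \lnot \lnot X.
            × closes — contains both X and \lnot X.
6 branches closed, 4 open.
Each open branch fixes some atoms; the unmentioned ones are free. Counting distinct full assignments: branch {Z=F} (X, Y, W, V) contributes 16 new; branch {X=T, Y=T} (Z, W, V) contributes 4 new; branch {X=T, Z=T} (Y, W, V) contributes 4 new; branch {V=T, X=T} (Y, Z, W) contributes 0 new. Total: 24.

24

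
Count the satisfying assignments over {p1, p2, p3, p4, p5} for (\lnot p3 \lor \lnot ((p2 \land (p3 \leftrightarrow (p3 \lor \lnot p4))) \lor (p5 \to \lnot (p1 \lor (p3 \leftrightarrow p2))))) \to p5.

Initial set: {((\lnot p3 \lor \lnot ((p2 \land (p3 \leftrightarrow (p3 \lor \lnot p4))) \lor (p5 \to \lnot (p1 \lor (p3 \leftrightarrow p2))))) \to p5)}.
((\lnot p3 \lor \lnot ((p2 \land (p3 \leftrightarrow (p3 \lor \lnot p4))) \lor (p5 \to \lnot (p1 \lor (p3 \leftrightarrow p2))))) \to p5): β-rule — branch into \lnot (\lnot p3 \lor \lnot ((p2 \land (p3 \leftrightarrow (p3 \lor \lnot p4))) \lor (p5 \to \lnot (p1 \lor (p3 \leftrightarrow p2)))))  //  p5.
  branch 1 (add \lnot (\lnot p3 \lor \lnot ((p2 \land (p3 \leftrightarrow (p3 \lor \lnot p4))) \lor (p5 \to \lnot (p1 \lor (p3 \leftrightarrow p2)))))):
    \lnot (\lnot p3 \lor \lnot ((p2 \land (p3 \leftrightarrow (p3 \lor \lnot p4))) \lor (p5 \to \lnot (p1 \lor (p3 \leftrightarrow p2))))): α-rule — add \lnot \lnot p3, \lnot \lnot ((p2 \land (p3 \leftrightarrow (p3 \lor \lnot p4))) \lor (p5 \to \lnot (p1 \lor (p3 \leftrightarrow p2)))).
    \lnot \lnot ((p2 \land (p3 \leftrightarrow (p3 \lor \lnot p4))) \lor (p5 \to \lnot (p1 \lor (p3 \leftrightarrow p2)))): β-rule — branch into (p2 \land (p3 \leftrightarrow (p3 \lor \lnot p4)))  //  (p5 \to \lnot (p1 \lor (p3 \leftrightarrow p2))).
      branch 1.1 (add (p2 \land (p3 \leftrightarrow (p3 \lor \lnot p4)))):
        (p2 \land (p3 \leftrightarrow (p3 \lor \lnot p4))): α-rule — add p2, (p3 \leftrightarrow (p3 \lor \lnot p4)).
        (p3 \leftrightarrow (p3 \lor \lnot p4)): β-rule — branch into p3, (p3 \lor \lnot p4)  //  \lnot p3, \lnot (p3 \lor \lnot p4).
          branch 1.1.1 (add p3, (p3 \lor \lnot p4)):
            (p3 \lor \lnot p4): β-rule — branch into p3  //  \lnot p4.
              branch 1.1.1.1 (add p3):
                ○ open, literals {p2=1, p3=1}.
              branch 1.1.1.2 (add \lnot p4):
                ○ open, literals {p2=1, p3=1, p4=0}.
          branch 1.1.2 (add \lnot p3, \lnot (p3 \lor \lnot p4)):
            × closes — contains both p3 and \lnot p3.
      branch 1.2 (add (p5 \to \lnot (p1 \lor (p3 \leftrightarrow p2)))):
        (p5 \to \lnot (p1 \lor (p3 \leftrightarrow p2))): β-rule — branch into \lnot p5  //  \lnot (p1 \lor (p3 \leftrightarrow p2)).
          branch 1.2.1 (add \lnot p5):
            ○ open, literals {p3=1, p5=0}.
          branch 1.2.2 (add \lnot (p1 \lor (p3 \leftrightarrow p2))):
            \lnot (p1 \lor (p3 \leftrightarrow p2)): α-rule — add \lnot p1, \lnot (p3 \leftrightarrow p2).
            \lnot (p3 \leftrightarrow p2): β-rule — branch into p3, \lnot p2  //  \lnot p3, p2.
              branch 1.2.2.1 (add p3, \lnot p2):
                ○ open, literals {p1=0, p2=0, p3=1}.
              branch 1.2.2.2 (add \lnot p3, p2):
                × closes — contains both p3 and \lnot p3.
  branch 2 (add p5):
    ○ open, literals {p5=1}.
2 branches closed, 5 open.
Each open branch fixes some atoms; the unmentioned ones are free. Counting distinct full assignments: branch {p2=1, p3=1} (p1, p4, p5) contributes 8 new; branch {p2=1, p3=1, p4=0} (p1, p5) contributes 0 new; branch {p3=1, p5=0} (p1, p2, p4) contributes 4 new; branch {p1=0, p2=0, p3=1} (p4, p5) contributes 2 new; branch {p5=1} (p1, p2, p3, p4) contributes 10 new. Total: 24.

24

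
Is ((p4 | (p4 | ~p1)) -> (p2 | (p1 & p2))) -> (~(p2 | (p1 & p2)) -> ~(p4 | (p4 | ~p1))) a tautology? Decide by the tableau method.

Assume the negation and expand:
Initial set: {F (((p4 | (p4 | ~p1)) -> (p2 | (p1 & p2))) -> (~(p2 | (p1 & p2)) -> ~(p4 | (p4 | ~p1))))}.
F (((p4 | (p4 | ~p1)) -> (p2 | (p1 & p2))) -> (~(p2 | (p1 & p2)) -> ~(p4 | (p4 | ~p1)))): α-rule — add T ((p4 | (p4 | ~p1)) -> (p2 | (p1 & p2))), F (~(p2 | (p1 & p2)) -> ~(p4 | (p4 | ~p1))).
F (~(p2 | (p1 & p2)) -> ~(p4 | (p4 | ~p1))): α-rule — add T ~(p2 | (p1 & p2)), F ~(p4 | (p4 | ~p1)).
T ~(p2 | (p1 & p2)): α-rule — add F p2, F (p1 & p2).
T ((p4 | (p4 | ~p1)) -> (p2 | (p1 & p2))): β-rule — branch into F (p4 | (p4 | ~p1))  //  T (p2 | (p1 & p2)).
  branch 1 (add F (p4 | (p4 | ~p1))):
    F (p4 | (p4 | ~p1)): α-rule — add F p4, F (p4 | ~p1).
    F (p4 | ~p1): α-rule — add F p4, F ~p1.
    F ~(p4 | (p4 | ~p1)): β-rule — branch into T p4  //  T (p4 | ~p1).
      branch 1.1 (add T p4):
        × closes — contains both p4 and ~p4.
      branch 1.2 (add T (p4 | ~p1)):
        F (p1 & p2): β-rule — branch into F p1  //  F p2.
          branch 1.2.1 (add F p1):
            × closes — contains both p1 and ~p1.
          branch 1.2.2 (add F p2):
            T (p4 | ~p1): β-rule — branch into T p4  //  T ~p1.
              branch 1.2.2.1 (add T p4):
                × closes — contains both p4 and ~p4.
              branch 1.2.2.2 (add T ~p1):
                × closes — contains both p1 and ~p1.
  branch 2 (add T (p2 | (p1 & p2))):
    F ~(p4 | (p4 | ~p1)): β-rule — branch into T p4  //  T (p4 | ~p1).
      branch 2.1 (add T p4):
        F (p1 & p2): β-rule — branch into F p1  //  F p2.
          branch 2.1.1 (add F p1):
            T (p2 | (p1 & p2)): β-rule — branch into T p2  //  T (p1 & p2).
              branch 2.1.1.1 (add T p2):
                × closes — contains both p2 and ~p2.
              branch 2.1.1.2 (add T (p1 & p2)):
                T (p1 & p2): α-rule — add T p1, T p2.
                × closes — contains both p1 and ~p1.
          branch 2.1.2 (add F p2):
            T (p2 | (p1 & p2)): β-rule — branch into T p2  //  T (p1 & p2).
              branch 2.1.2.1 (add T p2):
                × closes — contains both p2 and ~p2.
              branch 2.1.2.2 (add T (p1 & p2)):
                T (p1 & p2): α-rule — add T p1, T p2.
                × closes — contains both p2 and ~p2.
      branch 2.2 (add T (p4 | ~p1)):
        F (p1 & p2): β-rule — branch into F p1  //  F p2.
          branch 2.2.1 (add F p1):
            T (p2 | (p1 & p2)): β-rule — branch into T p2  //  T (p1 & p2).
              branch 2.2.1.1 (add T p2):
                × closes — contains both p2 and ~p2.
              branch 2.2.1.2 (add T (p1 & p2)):
                T (p1 & p2): α-rule — add T p1, T p2.
                × closes — contains both p1 and ~p1.
          branch 2.2.2 (add F p2):
            T (p2 | (p1 & p2)): β-rule — branch into T p2  //  T (p1 & p2).
              branch 2.2.2.1 (add T p2):
                × closes — contains both p2 and ~p2.
              branch 2.2.2.2 (add T (p1 & p2)):
                T (p1 & p2): α-rule — add T p1, T p2.
                × closes — contains both p2 and ~p2.
All 12 branches close.
Every branch closed, so the negation is unsatisfiable and the formula is valid.

Valid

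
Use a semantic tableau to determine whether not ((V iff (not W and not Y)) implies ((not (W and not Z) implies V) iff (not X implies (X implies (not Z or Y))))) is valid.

Not valid

Assume the negation and expand:
Initial set: {F not ((V iff (not W and not Y)) implies ((not (W and not Z) implies V) iff (not X implies (X implies (not Z or Y)))))}.
F not ((V iff (not W and not Y)) implies ((not (W and not Z) implies V) iff (not X implies (X implies (not Z or Y))))): β-rule — branch into F (V iff (not W and not Y))  //  T ((not (W and not Z) implies V) iff (not X implies (X implies (not Z or Y)))).
  branch 1 (add F (V iff (not W and not Y))):
    F (V iff (not W and not Y)): β-rule — branch into T V, F (not W and not Y)  //  F V, T (not W and not Y).
      branch 1.1 (add T V, F (not W and not Y)):
        F (not W and not Y): β-rule — branch into F not W  //  F not Y.
          branch 1.1.1 (add F not W):
            ○ open, literals {V=T, W=T}.
          branch 1.1.2 (add F not Y):
            ○ open, literals {V=T, Y=T}.
      branch 1.2 (add F V, T (not W and not Y)):
        T (not W and not Y): α-rule — add T not W, T not Y.
        ○ open, literals {V=F, W=F, Y=F}.
  branch 2 (add T ((not (W and not Z) implies V) iff (not X implies (X implies (not Z or Y))))):
    T ((not (W and not Z) implies V) iff (not X implies (X implies (not Z or Y)))): β-rule — branch into T (not (W and not Z) implies V), T (not X implies (X implies (not Z or Y)))  //  F (not (W and not Z) implies V), F (not X implies (X implies (not Z or Y))).
      branch 2.1 (add T (not (W and not Z) implies V), T (not X implies (X implies (not Z or Y)))):
        T (not (W and not Z) implies V): β-rule — branch into F not (W and not Z)  //  T V.
          branch 2.1.1 (add F not (W and not Z)):
            F not (W and not Z): α-rule — add T W, T not Z.
            T (not X implies (X implies (not Z or Y))): β-rule — branch into F not X  //  T (X implies (not Z or Y)).
              branch 2.1.1.1 (add F not X):
                ○ open, literals {W=T, X=T, Z=F}.
              branch 2.1.1.2 (add T (X implies (not Z or Y))):
                T (X implies (not Z or Y)): β-rule — branch into F X  //  T (not Z or Y).
                  branch 2.1.1.2.1 (add F X):
                    ○ open, literals {W=T, X=F, Z=F}.
                  branch 2.1.1.2.2 (add T (not Z or Y)):
                    T (not Z or Y): β-rule — branch into T not Z  //  T Y.
                      branch 2.1.1.2.2.1 (add T not Z):
                        ○ open, literals {W=T, Z=F}.
                      branch 2.1.1.2.2.2 (add T Y):
                        ○ open, literals {W=T, Y=T, Z=F}.
          branch 2.1.2 (add T V):
            T (not X implies (X implies (not Z or Y))): β-rule — branch into F not X  //  T (X implies (not Z or Y)).
              branch 2.1.2.1 (add F not X):
                ○ open, literals {V=T, X=T}.
              branch 2.1.2.2 (add T (X implies (not Z or Y))):
                T (X implies (not Z or Y)): β-rule — branch into F X  //  T (not Z or Y).
                  branch 2.1.2.2.1 (add F X):
                    ○ open, literals {V=T, X=F}.
                  branch 2.1.2.2.2 (add T (not Z or Y)):
                    T (not Z or Y): β-rule — branch into T not Z  //  T Y.
                      branch 2.1.2.2.2.1 (add T not Z):
                        ○ open, literals {V=T, Z=F}.
                      branch 2.1.2.2.2.2 (add T Y):
                        ○ open, literals {V=T, Y=T}.
      branch 2.2 (add F (not (W and not Z) implies V), F (not X implies (X implies (not Z or Y)))):
        F (not (W and not Z) implies V): α-rule — add T not (W and not Z), F V.
        F (not X implies (X implies (not Z or Y))): α-rule — add T not X, F (X implies (not Z or Y)).
        F (X implies (not Z or Y)): α-rule — add T X, F (not Z or Y).
        × closes — contains both X and not X.
1 branch closed, 11 open.
An open branch gives a countermodel: V=T, W=T (unmentioned atoms arbitrary); under it the original formula is false.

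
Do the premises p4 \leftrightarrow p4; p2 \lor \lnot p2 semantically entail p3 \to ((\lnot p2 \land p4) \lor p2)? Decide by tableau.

Initial set: {T (p4 \leftrightarrow p4); T (p2 \lor \lnot p2); F (p3 \to ((\lnot p2 \land p4) \lor p2))}.
F (p3 \to ((\lnot p2 \land p4) \lor p2)): α-rule — add T p3, F ((\lnot p2 \land p4) \lor p2).
F ((\lnot p2 \land p4) \lor p2): α-rule — add F (\lnot p2 \land p4), F p2.
T (p4 \leftrightarrow p4): β-rule — branch into T p4, T p4  //  F p4, F p4.
  branch 1 (add T p4, T p4):
    T (p2 \lor \lnot p2): β-rule — branch into T p2  //  T \lnot p2.
      branch 1.1 (add T p2):
        × closes — contains both p2 and \lnot p2.
      branch 1.2 (add T \lnot p2):
        F (\lnot p2 \land p4): β-rule — branch into F \lnot p2  //  F p4.
          branch 1.2.1 (add F \lnot p2):
            × closes — contains both p2 and \lnot p2.
          branch 1.2.2 (add F p4):
            × closes — contains both p4 and \lnot p4.
  branch 2 (add F p4, F p4):
    T (p2 \lor \lnot p2): β-rule — branch into T p2  //  T \lnot p2.
      branch 2.1 (add T p2):
        × closes — contains both p2 and \lnot p2.
      branch 2.2 (add T \lnot p2):
        F (\lnot p2 \land p4): β-rule — branch into F \lnot p2  //  F p4.
          branch 2.2.1 (add F \lnot p2):
            × closes — contains both p2 and \lnot p2.
          branch 2.2.2 (add F p4):
            ○ open, literals {p2=false, p3=true, p4=false}.
5 branches closed, 1 open.
An open branch gives a countermodel: p2=false, p3=true, p4=false (unmentioned atoms arbitrary); the premises hold there but the conclusion fails.

No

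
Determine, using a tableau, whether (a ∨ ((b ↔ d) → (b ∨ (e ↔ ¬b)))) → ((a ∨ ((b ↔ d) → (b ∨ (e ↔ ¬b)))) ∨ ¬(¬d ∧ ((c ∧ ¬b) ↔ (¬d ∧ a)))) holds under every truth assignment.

Valid

Assume the negation and expand:
Initial set: {F ((a ∨ ((b ↔ d) → (b ∨ (e ↔ ¬b)))) → ((a ∨ ((b ↔ d) → (b ∨ (e ↔ ¬b)))) ∨ ¬(¬d ∧ ((c ∧ ¬b) ↔ (¬d ∧ a)))))}.
F ((a ∨ ((b ↔ d) → (b ∨ (e ↔ ¬b)))) → ((a ∨ ((b ↔ d) → (b ∨ (e ↔ ¬b)))) ∨ ¬(¬d ∧ ((c ∧ ¬b) ↔ (¬d ∧ a))))): α-rule — add T (a ∨ ((b ↔ d) → (b ∨ (e ↔ ¬b)))), F ((a ∨ ((b ↔ d) → (b ∨ (e ↔ ¬b)))) ∨ ¬(¬d ∧ ((c ∧ ¬b) ↔ (¬d ∧ a)))).
F ((a ∨ ((b ↔ d) → (b ∨ (e ↔ ¬b)))) ∨ ¬(¬d ∧ ((c ∧ ¬b) ↔ (¬d ∧ a)))): α-rule — add F (a ∨ ((b ↔ d) → (b ∨ (e ↔ ¬b)))), F ¬(¬d ∧ ((c ∧ ¬b) ↔ (¬d ∧ a))).
F (a ∨ ((b ↔ d) → (b ∨ (e ↔ ¬b)))): α-rule — add F a, F ((b ↔ d) → (b ∨ (e ↔ ¬b))).
F ¬(¬d ∧ ((c ∧ ¬b) ↔ (¬d ∧ a))): α-rule — add T ¬d, T ((c ∧ ¬b) ↔ (¬d ∧ a)).
F ((b ↔ d) → (b ∨ (e ↔ ¬b))): α-rule — add T (b ↔ d), F (b ∨ (e ↔ ¬b)).
F (b ∨ (e ↔ ¬b)): α-rule — add F b, F (e ↔ ¬b).
T (a ∨ ((b ↔ d) → (b ∨ (e ↔ ¬b)))): β-rule — branch into T a  //  T ((b ↔ d) → (b ∨ (e ↔ ¬b))).
  branch 1 (add T a):
    × closes — contains both a and ¬a.
  branch 2 (add T ((b ↔ d) → (b ∨ (e ↔ ¬b)))):
    T ((c ∧ ¬b) ↔ (¬d ∧ a)): β-rule — branch into T (c ∧ ¬b), T (¬d ∧ a)  //  F (c ∧ ¬b), F (¬d ∧ a).
      branch 2.1 (add T (c ∧ ¬b), T (¬d ∧ a)):
        T (c ∧ ¬b): α-rule — add T c, T ¬b.
        T (¬d ∧ a): α-rule — add T ¬d, T a.
        × closes — contains both a and ¬a.
      branch 2.2 (add F (c ∧ ¬b), F (¬d ∧ a)):
        T (b ↔ d): β-rule — branch into T b, T d  //  F b, F d.
          branch 2.2.1 (add T b, T d):
            × closes — contains both b and ¬b.
          branch 2.2.2 (add F b, F d):
            F (e ↔ ¬b): β-rule — branch into T e, F ¬b  //  F e, T ¬b.
              branch 2.2.2.1 (add T e, F ¬b):
                × closes — contains both b and ¬b.
              branch 2.2.2.2 (add F e, T ¬b):
                T ((b ↔ d) → (b ∨ (e ↔ ¬b))): β-rule — branch into F (b ↔ d)  //  T (b ∨ (e ↔ ¬b)).
                  branch 2.2.2.2.1 (add F (b ↔ d)):
                    F (c ∧ ¬b): β-rule — branch into F c  //  F ¬b.
                      branch 2.2.2.2.1.1 (add F c):
                        F (¬d ∧ a): β-rule — branch into F ¬d  //  F a.
                          branch 2.2.2.2.1.1.1 (add F ¬d):
                            × closes — contains both d and ¬d.
                          branch 2.2.2.2.1.1.2 (add F a):
                            F (b ↔ d): β-rule — branch into T b, F d  //  F b, T d.
                              branch 2.2.2.2.1.1.2.1 (add T b, F d):
                                × closes — contains both b and ¬b.
                              branch 2.2.2.2.1.1.2.2 (add F b, T d):
                                × closes — contains both d and ¬d.
                      branch 2.2.2.2.1.2 (add F ¬b):
                        × closes — contains both b and ¬b.
                  branch 2.2.2.2.2 (add T (b ∨ (e ↔ ¬b))):
                    F (c ∧ ¬b): β-rule — branch into F c  //  F ¬b.
                      branch 2.2.2.2.2.1 (add F c):
                        F (¬d ∧ a): β-rule — branch into F ¬d  //  F a.
                          branch 2.2.2.2.2.1.1 (add F ¬d):
                            × closes — contains both d and ¬d.
                          branch 2.2.2.2.2.1.2 (add F a):
                            T (b ∨ (e ↔ ¬b)): β-rule — branch into T b  //  T (e ↔ ¬b).
                              branch 2.2.2.2.2.1.2.1 (add T b):
                                × closes — contains both b and ¬b.
                              branch 2.2.2.2.2.1.2.2 (add T (e ↔ ¬b)):
                                T (e ↔ ¬b): β-rule — branch into T e, T ¬b  //  F e, F ¬b.
                                  branch 2.2.2.2.2.1.2.2.1 (add T e, T ¬b):
                                    × closes — contains both e and ¬e.
                                  branch 2.2.2.2.2.1.2.2.2 (add F e, F ¬b):
                                    × closes — contains both b and ¬b.
                      branch 2.2.2.2.2.2 (add F ¬b):
                        × closes — contains both b and ¬b.
All 13 branches close.
Every branch closed, so the negation is unsatisfiable and the formula is valid.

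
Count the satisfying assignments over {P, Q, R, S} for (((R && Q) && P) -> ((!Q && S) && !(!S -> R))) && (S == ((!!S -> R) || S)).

Initial set: {((((R && Q) && P) -> ((!Q && S) && !(!S -> R))) && (S == ((!!S -> R) || S)))}.
((((R && Q) && P) -> ((!Q && S) && !(!S -> R))) && (S == ((!!S -> R) || S))): α-rule — add (((R && Q) && P) -> ((!Q && S) && !(!S -> R))), (S == ((!!S -> R) || S)).
(((R && Q) && P) -> ((!Q && S) && !(!S -> R))): β-rule — branch into !((R && Q) && P)  //  ((!Q && S) && !(!S -> R)).
  branch 1 (add !((R && Q) && P)):
    (S == ((!!S -> R) || S)): β-rule — branch into S, ((!!S -> R) || S)  //  !S, !((!!S -> R) || S).
      branch 1.1 (add S, ((!!S -> R) || S)):
        !((R && Q) && P): β-rule — branch into !(R && Q)  //  !P.
          branch 1.1.1 (add !(R && Q)):
            ((!!S -> R) || S): β-rule — branch into (!!S -> R)  //  S.
              branch 1.1.1.1 (add (!!S -> R)):
                !(R && Q): β-rule — branch into !R  //  !Q.
                  branch 1.1.1.1.1 (add !R):
                    (!!S -> R): β-rule — branch into !!!S  //  R.
                      branch 1.1.1.1.1.1 (add !!!S):
                        !!!S: drop double negation, giving !S.
                        × closes — contains both S and !S.
                      branch 1.1.1.1.1.2 (add R):
                        × closes — contains both R and !R.
                  branch 1.1.1.1.2 (add !Q):
                    (!!S -> R): β-rule — branch into !!!S  //  R.
                      branch 1.1.1.1.2.1 (add !!!S):
                        !!!S: drop double negation, giving !S.
                        × closes — contains both S and !S.
                      branch 1.1.1.1.2.2 (add R):
                        ○ open, literals {Q=0, R=1, S=1}.
              branch 1.1.1.2 (add S):
                !(R && Q): β-rule — branch into !R  //  !Q.
                  branch 1.1.1.2.1 (add !R):
                    ○ open, literals {R=0, S=1}.
                  branch 1.1.1.2.2 (add !Q):
                    ○ open, literals {Q=0, S=1}.
          branch 1.1.2 (add !P):
            ((!!S -> R) || S): β-rule — branch into (!!S -> R)  //  S.
              branch 1.1.2.1 (add (!!S -> R)):
                (!!S -> R): β-rule — branch into !!!S  //  R.
                  branch 1.1.2.1.1 (add !!!S):
                    !!!S: drop double negation, giving !S.
                    × closes — contains both S and !S.
                  branch 1.1.2.1.2 (add R):
                    ○ open, literals {P=0, R=1, S=1}.
              branch 1.1.2.2 (add S):
                ○ open, literals {P=0, S=1}.
      branch 1.2 (add !S, !((!!S -> R) || S)):
        !((!!S -> R) || S): α-rule — add !(!!S -> R), !S.
        !(!!S -> R): α-rule — add !!S, !R.
        !!S: drop double negation, giving S.
        × closes — contains both S and !S.
  branch 2 (add ((!Q && S) && !(!S -> R))):
    ((!Q && S) && !(!S -> R)): α-rule — add (!Q && S), !(!S -> R).
    (!Q && S): α-rule — add !Q, S.
    !(!S -> R): α-rule — add !S, !R.
    × closes — contains both S and !S.
6 branches closed, 5 open.
Each open branch fixes some atoms; the unmentioned ones are free. Counting distinct full assignments: branch {Q=0, R=1, S=1} (P) contributes 2 new; branch {R=0, S=1} (P, Q) contributes 4 new; branch {Q=0, S=1} (P, R) contributes 0 new; branch {P=0, R=1, S=1} (Q) contributes 1 new; branch {P=0, S=1} (Q, R) contributes 0 new. Total: 7.

7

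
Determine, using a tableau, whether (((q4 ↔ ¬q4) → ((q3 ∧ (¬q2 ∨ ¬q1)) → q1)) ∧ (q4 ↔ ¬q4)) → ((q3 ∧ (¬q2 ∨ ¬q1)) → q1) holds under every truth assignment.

Assume the negation and expand:
Initial set: {¬((((q4 ↔ ¬q4) → ((q3 ∧ (¬q2 ∨ ¬q1)) → q1)) ∧ (q4 ↔ ¬q4)) → ((q3 ∧ (¬q2 ∨ ¬q1)) → q1))}.
¬((((q4 ↔ ¬q4) → ((q3 ∧ (¬q2 ∨ ¬q1)) → q1)) ∧ (q4 ↔ ¬q4)) → ((q3 ∧ (¬q2 ∨ ¬q1)) → q1)): α-rule — add (((q4 ↔ ¬q4) → ((q3 ∧ (¬q2 ∨ ¬q1)) → q1)) ∧ (q4 ↔ ¬q4)), ¬((q3 ∧ (¬q2 ∨ ¬q1)) → q1).
(((q4 ↔ ¬q4) → ((q3 ∧ (¬q2 ∨ ¬q1)) → q1)) ∧ (q4 ↔ ¬q4)): α-rule — add ((q4 ↔ ¬q4) → ((q3 ∧ (¬q2 ∨ ¬q1)) → q1)), (q4 ↔ ¬q4).
¬((q3 ∧ (¬q2 ∨ ¬q1)) → q1): α-rule — add (q3 ∧ (¬q2 ∨ ¬q1)), ¬q1.
(q3 ∧ (¬q2 ∨ ¬q1)): α-rule — add q3, (¬q2 ∨ ¬q1).
((q4 ↔ ¬q4) → ((q3 ∧ (¬q2 ∨ ¬q1)) → q1)): β-rule — branch into ¬(q4 ↔ ¬q4)  //  ((q3 ∧ (¬q2 ∨ ¬q1)) → q1).
  branch 1 (add ¬(q4 ↔ ¬q4)):
    (q4 ↔ ¬q4): β-rule — branch into q4, ¬q4  //  ¬q4, ¬¬q4.
      branch 1.1 (add q4, ¬q4):
        × closes — contains both q4 and ¬q4.
      branch 1.2 (add ¬q4, ¬¬q4):
        × closes — contains both q4 and ¬q4.
  branch 2 (add ((q3 ∧ (¬q2 ∨ ¬q1)) → q1)):
    (q4 ↔ ¬q4): β-rule — branch into q4, ¬q4  //  ¬q4, ¬¬q4.
      branch 2.1 (add q4, ¬q4):
        × closes — contains both q4 and ¬q4.
      branch 2.2 (add ¬q4, ¬¬q4):
        × closes — contains both q4 and ¬q4.
All 4 branches close.
Every branch closed, so the negation is unsatisfiable and the formula is valid.

Valid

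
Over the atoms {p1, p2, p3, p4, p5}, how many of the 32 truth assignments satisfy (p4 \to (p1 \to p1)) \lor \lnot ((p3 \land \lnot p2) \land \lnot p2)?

Initial set: {T ((p4 \to (p1 \to p1)) \lor \lnot ((p3 \land \lnot p2) \land \lnot p2))}.
T ((p4 \to (p1 \to p1)) \lor \lnot ((p3 \land \lnot p2) \land \lnot p2)): β-rule — branch into T (p4 \to (p1 \to p1))  //  T \lnot ((p3 \land \lnot p2) \land \lnot p2).
  branch 1 (add T (p4 \to (p1 \to p1))):
    T (p4 \to (p1 \to p1)): β-rule — branch into F p4  //  T (p1 \to p1).
      branch 1.1 (add F p4):
        ○ open, literals {p4=0}.
      branch 1.2 (add T (p1 \to p1)):
        T (p1 \to p1): β-rule — branch into F p1  //  T p1.
          branch 1.2.1 (add F p1):
            ○ open, literals {p1=0}.
          branch 1.2.2 (add T p1):
            ○ open, literals {p1=1}.
  branch 2 (add T \lnot ((p3 \land \lnot p2) \land \lnot p2)):
    T \lnot ((p3 \land \lnot p2) \land \lnot p2): β-rule — branch into F (p3 \land \lnot p2)  //  F \lnot p2.
      branch 2.1 (add F (p3 \land \lnot p2)):
        F (p3 \land \lnot p2): β-rule — branch into F p3  //  F \lnot p2.
          branch 2.1.1 (add F p3):
            ○ open, literals {p3=0}.
          branch 2.1.2 (add F \lnot p2):
            ○ open, literals {p2=1}.
      branch 2.2 (add F \lnot p2):
        ○ open, literals {p2=1}.
0 branches closed, 6 open.
Each open branch fixes some atoms; the unmentioned ones are free. Counting distinct full assignments: branch {p4=0} (p1, p2, p3, p5) contributes 16 new; branch {p1=0} (p2, p3, p4, p5) contributes 8 new; branch {p1=1} (p2, p3, p4, p5) contributes 8 new; branch {p3=0} (p1, p2, p4, p5) contributes 0 new; branch {p2=1} (p1, p3, p4, p5) contributes 0 new; branch {p2=1} (p1, p3, p4, p5) contributes 0 new. Total: 32.

32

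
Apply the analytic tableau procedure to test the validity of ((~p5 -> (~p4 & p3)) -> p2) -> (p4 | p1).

Not valid

Assume the negation and expand:
Initial set: {~(((~p5 -> (~p4 & p3)) -> p2) -> (p4 | p1))}.
~(((~p5 -> (~p4 & p3)) -> p2) -> (p4 | p1)): α-rule — add ((~p5 -> (~p4 & p3)) -> p2), ~(p4 | p1).
~(p4 | p1): α-rule — add ~p4, ~p1.
((~p5 -> (~p4 & p3)) -> p2): β-rule — branch into ~(~p5 -> (~p4 & p3))  //  p2.
  branch 1 (add ~(~p5 -> (~p4 & p3))):
    ~(~p5 -> (~p4 & p3)): α-rule — add ~p5, ~(~p4 & p3).
    ~(~p4 & p3): β-rule — branch into ~~p4  //  ~p3.
      branch 1.1 (add ~~p4):
        × closes — contains both p4 and ~p4.
      branch 1.2 (add ~p3):
        ○ open, literals {p1=false, p3=false, p4=false, p5=false}.
  branch 2 (add p2):
    ○ open, literals {p1=false, p2=true, p4=false}.
1 branch closed, 2 open.
An open branch gives a countermodel: p1=false, p3=false, p4=false, p5=false (unmentioned atoms arbitrary); under it the original formula is false.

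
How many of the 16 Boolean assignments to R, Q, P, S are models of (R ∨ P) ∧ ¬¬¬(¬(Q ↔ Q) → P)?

0

Initial set: {((R ∨ P) ∧ ¬¬¬(¬(Q ↔ Q) → P))}.
((R ∨ P) ∧ ¬¬¬(¬(Q ↔ Q) → P)): α-rule — add (R ∨ P), ¬¬¬(¬(Q ↔ Q) → P).
¬¬¬(¬(Q ↔ Q) → P): drop double negation, giving ¬(¬(Q ↔ Q) → P).
¬(¬(Q ↔ Q) → P): α-rule — add ¬(Q ↔ Q), ¬P.
(R ∨ P): β-rule — branch into R  //  P.
  branch 1 (add R):
    ¬(Q ↔ Q): β-rule — branch into Q, ¬Q  //  ¬Q, Q.
      branch 1.1 (add Q, ¬Q):
        × closes — contains both Q and ¬Q.
      branch 1.2 (add ¬Q, Q):
        × closes — contains both Q and ¬Q.
  branch 2 (add P):
    × closes — contains both P and ¬P.
All 3 branches close.
No open branches: the formula has 0 satisfying assignments.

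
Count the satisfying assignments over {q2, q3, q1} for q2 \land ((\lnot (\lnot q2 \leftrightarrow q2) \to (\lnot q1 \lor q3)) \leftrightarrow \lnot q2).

Initial set: {(q2 \land ((\lnot (\lnot q2 \leftrightarrow q2) \to (\lnot q1 \lor q3)) \leftrightarrow \lnot q2))}.
(q2 \land ((\lnot (\lnot q2 \leftrightarrow q2) \to (\lnot q1 \lor q3)) \leftrightarrow \lnot q2)): α-rule — add q2, ((\lnot (\lnot q2 \leftrightarrow q2) \to (\lnot q1 \lor q3)) \leftrightarrow \lnot q2).
((\lnot (\lnot q2 \leftrightarrow q2) \to (\lnot q1 \lor q3)) \leftrightarrow \lnot q2): β-rule — branch into (\lnot (\lnot q2 \leftrightarrow q2) \to (\lnot q1 \lor q3)), \lnot q2  //  \lnot (\lnot (\lnot q2 \leftrightarrow q2) \to (\lnot q1 \lor q3)), \lnot \lnot q2.
  branch 1 (add (\lnot (\lnot q2 \leftrightarrow q2) \to (\lnot q1 \lor q3)), \lnot q2):
    × closes — contains both q2 and \lnot q2.
  branch 2 (add \lnot (\lnot (\lnot q2 \leftrightarrow q2) \to (\lnot q1 \lor q3)), \lnot \lnot q2):
    \lnot (\lnot (\lnot q2 \leftrightarrow q2) \to (\lnot q1 \lor q3)): α-rule — add \lnot (\lnot q2 \leftrightarrow q2), \lnot (\lnot q1 \lor q3).
    \lnot (\lnot q1 \lor q3): α-rule — add \lnot \lnot q1, \lnot q3.
    \lnot (\lnot q2 \leftrightarrow q2): β-rule — branch into \lnot q2, \lnot q2  //  \lnot \lnot q2, q2.
      branch 2.1 (add \lnot q2, \lnot q2):
        × closes — contains both q2 and \lnot q2.
      branch 2.2 (add \lnot \lnot q2, q2):
        ○ open, literals {q1=T, q2=T, q3=F}.
2 branches closed, 1 open.
Each open branch fixes some atoms; the unmentioned ones are free. Counting distinct full assignments: branch {q1=T, q2=T, q3=F} (none free) contributes 1 new. Total: 1.

1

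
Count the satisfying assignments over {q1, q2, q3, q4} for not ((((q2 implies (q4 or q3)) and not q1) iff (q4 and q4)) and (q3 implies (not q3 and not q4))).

11

Initial set: {not ((((q2 implies (q4 or q3)) and not q1) iff (q4 and q4)) and (q3 implies (not q3 and not q4)))}.
not ((((q2 implies (q4 or q3)) and not q1) iff (q4 and q4)) and (q3 implies (not q3 and not q4))): β-rule — branch into not (((q2 implies (q4 or q3)) and not q1) iff (q4 and q4))  //  not (q3 implies (not q3 and not q4)).
  branch 1 (add not (((q2 implies (q4 or q3)) and not q1) iff (q4 and q4))):
    not (((q2 implies (q4 or q3)) and not q1) iff (q4 and q4)): β-rule — branch into ((q2 implies (q4 or q3)) and not q1), not (q4 and q4)  //  not ((q2 implies (q4 or q3)) and not q1), (q4 and q4).
      branch 1.1 (add ((q2 implies (q4 or q3)) and not q1), not (q4 and q4)):
        ((q2 implies (q4 or q3)) and not q1): α-rule — add (q2 implies (q4 or q3)), not q1.
        not (q4 and q4): β-rule — branch into not q4  //  not q4.
          branch 1.1.1 (add not q4):
            (q2 implies (q4 or q3)): β-rule — branch into not q2  //  (q4 or q3).
              branch 1.1.1.1 (add not q2):
                ○ open, literals {q1=0, q2=0, q4=0}.
              branch 1.1.1.2 (add (q4 or q3)):
                (q4 or q3): β-rule — branch into q4  //  q3.
                  branch 1.1.1.2.1 (add q4):
                    × closes — contains both q4 and not q4.
                  branch 1.1.1.2.2 (add q3):
                    ○ open, literals {q1=0, q3=1, q4=0}.
          branch 1.1.2 (add not q4):
            (q2 implies (q4 or q3)): β-rule — branch into not q2  //  (q4 or q3).
              branch 1.1.2.1 (add not q2):
                ○ open, literals {q1=0, q2=0, q4=0}.
              branch 1.1.2.2 (add (q4 or q3)):
                (q4 or q3): β-rule — branch into q4  //  q3.
                  branch 1.1.2.2.1 (add q4):
                    × closes — contains both q4 and not q4.
                  branch 1.1.2.2.2 (add q3):
                    ○ open, literals {q1=0, q3=1, q4=0}.
      branch 1.2 (add not ((q2 implies (q4 or q3)) and not q1), (q4 and q4)):
        (q4 and q4): α-rule — add q4, q4.
        not ((q2 implies (q4 or q3)) and not q1): β-rule — branch into not (q2 implies (q4 or q3))  //  not not q1.
          branch 1.2.1 (add not (q2 implies (q4 or q3))):
            not (q2 implies (q4 or q3)): α-rule — add q2, not (q4 or q3).
            not (q4 or q3): α-rule — add not q4, not q3.
            × closes — contains both q4 and not q4.
          branch 1.2.2 (add not not q1):
            ○ open, literals {q1=1, q4=1}.
  branch 2 (add not (q3 implies (not q3 and not q4))):
    not (q3 implies (not q3 and not q4)): α-rule — add q3, not (not q3 and not q4).
    not (not q3 and not q4): β-rule — branch into not not q3  //  not not q4.
      branch 2.1 (add not not q3):
        ○ open, literals {q3=1}.
      branch 2.2 (add not not q4):
        ○ open, literals {q3=1, q4=1}.
3 branches closed, 7 open.
Each open branch fixes some atoms; the unmentioned ones are free. Counting distinct full assignments: branch {q1=0, q2=0, q4=0} (q3) contributes 2 new; branch {q1=0, q3=1, q4=0} (q2) contributes 1 new; branch {q1=0, q2=0, q4=0} (q3) contributes 0 new; branch {q1=0, q3=1, q4=0} (q2) contributes 0 new; branch {q1=1, q4=1} (q2, q3) contributes 4 new; branch {q3=1} (q1, q2, q4) contributes 4 new; branch {q3=1, q4=1} (q1, q2) contributes 0 new. Total: 11.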